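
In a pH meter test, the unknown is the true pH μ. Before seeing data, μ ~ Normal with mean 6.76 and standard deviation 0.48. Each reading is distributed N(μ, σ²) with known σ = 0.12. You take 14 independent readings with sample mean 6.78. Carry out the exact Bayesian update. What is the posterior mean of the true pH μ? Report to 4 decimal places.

6.7799

For Normal data with known variance σ², a Normal(μ₀, σ₀²) prior on μ is conjugate. Posterior precision = 1/σ₀² + n/σ²; posterior mean is the precision-weighted average of μ₀ and x̄.
n·x̄ = 14·6.78 = 94.92.
σ₀² = 0.48² = 0.2304, σ² = 0.12² = 0.0144; σ² + n·σ₀² = 0.0144 + 14·0.2304 = 3.24.
Posterior mean = (μ₀/σ₀² + n·x̄/σ²)/(1/σ₀² + n/σ²) = (σ²·μ₀ + σ₀²·n·x̄)/(σ² + n·σ₀²) = (0.0144·6.76 + 0.2304·94.92)/3.24 = 21.966912/3.24 = 6.7799.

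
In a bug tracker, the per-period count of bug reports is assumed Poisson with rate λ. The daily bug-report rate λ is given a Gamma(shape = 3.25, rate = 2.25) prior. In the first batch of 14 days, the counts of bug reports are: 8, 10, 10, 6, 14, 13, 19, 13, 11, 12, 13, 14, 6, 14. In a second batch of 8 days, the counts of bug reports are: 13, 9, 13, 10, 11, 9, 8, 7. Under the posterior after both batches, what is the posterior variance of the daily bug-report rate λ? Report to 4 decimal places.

0.4187

With a Gamma(shape α, rate β) prior, the Poisson likelihood is conjugate: the posterior is Gamma(α + ΣXᵢ, β + n).
Batch 1: sum of counts S = 163 over n = 14 days.
After batch 1: Gamma(α+S, β+n) = Gamma(3.25+163, 2.25+14) = Gamma(166.25, 16.25).
Batch 2: sum of counts S = 80 over n = 8 days.
After batch 2: Gamma(α+S, β+n) = Gamma(166.25+80, 16.25+8) = Gamma(246.25, 24.25).
Var = α/β² = 246.25/24.25² = 0.4187.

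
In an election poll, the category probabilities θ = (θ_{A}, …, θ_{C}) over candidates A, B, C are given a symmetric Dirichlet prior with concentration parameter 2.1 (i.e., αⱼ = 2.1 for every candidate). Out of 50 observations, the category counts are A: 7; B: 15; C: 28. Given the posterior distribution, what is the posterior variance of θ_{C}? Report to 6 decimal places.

The Dirichlet prior is conjugate to the Multinomial likelihood: each posterior αⱼ = prior αⱼ + observed count nⱼ.
Posterior concentration: (9.1, 17.1, 30.1), total = 56.3.
Var[θ_j] = α_j(Σα−α_j)/((Σα)²(Σα+1)) = 30.1·26.2/(56.3²·57.3) = 0.004342.

0.004342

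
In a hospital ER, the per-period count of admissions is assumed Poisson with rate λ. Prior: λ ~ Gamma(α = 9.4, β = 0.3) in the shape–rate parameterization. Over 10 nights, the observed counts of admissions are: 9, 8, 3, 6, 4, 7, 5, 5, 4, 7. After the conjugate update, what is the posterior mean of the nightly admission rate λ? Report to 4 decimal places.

6.5437

With a Gamma(shape α, rate β) prior, the Poisson likelihood is conjugate: the posterior is Gamma(α + ΣXᵢ, β + n).
Sum of counts S = 58 over n = 10 nights.
Posterior: Gamma(α+S, β+n) = Gamma(9.4+58, 0.3+10) = Gamma(67.4, 10.3).
Posterior mean = α/β = 67.4/10.3 = 6.5437.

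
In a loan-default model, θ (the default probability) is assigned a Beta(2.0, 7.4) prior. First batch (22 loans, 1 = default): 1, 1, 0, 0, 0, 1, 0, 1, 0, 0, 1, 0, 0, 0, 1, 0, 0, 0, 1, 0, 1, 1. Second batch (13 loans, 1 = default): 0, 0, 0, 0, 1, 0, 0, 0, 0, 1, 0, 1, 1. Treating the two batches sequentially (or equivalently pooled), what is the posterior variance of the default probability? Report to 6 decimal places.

The Beta prior is conjugate to a Binomial/Bernoulli likelihood; the update adds successes to α and failures to β.
After batch 1: Beta(2.0+9, 7.4+13) = Beta(11.0, 20.4).
After batch 2: Beta(11.0+4, 20.4+9) = Beta(15.0, 29.4).
Var = αβ/((α+β)²(α+β+1)) = 15.0·29.4/(44.4²·45.4) = 0.004927.

0.004927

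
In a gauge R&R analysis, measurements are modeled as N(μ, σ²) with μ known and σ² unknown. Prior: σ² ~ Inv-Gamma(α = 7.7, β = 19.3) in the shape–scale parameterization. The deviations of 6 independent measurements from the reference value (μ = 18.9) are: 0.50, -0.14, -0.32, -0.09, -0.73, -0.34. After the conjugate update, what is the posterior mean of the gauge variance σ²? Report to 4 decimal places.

With known mean μ and an Inverse-Gamma(α, β) prior on σ², the Normal likelihood is conjugate: posterior is Inv-Gamma(α + n/2, β + Σ(xᵢ−μ)²/2).
Σ(xᵢ−μ)² = (0.50)² + (-0.14)² + (-0.32)² + (-0.09)² + (-0.73)² + (-0.34)² = 1.0286.
Posterior: Inv-Gamma(7.7 + 6/2, 19.3 + 1.0286/2) = Inv-Gamma(10.70, 19.81430).
E[σ²|data] = β/(α−1) = 19.81430/9.70 = 2.0427.

2.0427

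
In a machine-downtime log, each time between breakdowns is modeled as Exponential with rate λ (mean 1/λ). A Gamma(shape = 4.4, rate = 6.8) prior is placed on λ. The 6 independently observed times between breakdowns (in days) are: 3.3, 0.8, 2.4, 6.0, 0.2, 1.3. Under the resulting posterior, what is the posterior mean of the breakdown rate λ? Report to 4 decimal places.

0.5000

With a Gamma(shape α, rate β) prior on the exponential rate λ, the posterior after n observations with total T = Σxᵢ is Gamma(α+n, β+T).
Sum of observations T = 14.0 days; n = 6.
Posterior: Gamma(4.4+6, 6.8+14.0) = Gamma(10.4, 20.8).
Posterior mean of λ = α/β = 10.4/20.8 = 0.5000.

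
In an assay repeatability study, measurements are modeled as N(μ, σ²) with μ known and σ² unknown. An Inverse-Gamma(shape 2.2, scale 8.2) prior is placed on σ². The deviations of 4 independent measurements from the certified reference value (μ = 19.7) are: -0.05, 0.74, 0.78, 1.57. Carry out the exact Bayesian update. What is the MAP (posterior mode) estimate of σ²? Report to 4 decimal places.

1.9253

With known mean μ and an Inverse-Gamma(α, β) prior on σ², the Normal likelihood is conjugate: posterior is Inv-Gamma(α + n/2, β + Σ(xᵢ−μ)²/2).
Σ(xᵢ−μ)² = (-0.05)² + (0.74)² + (0.78)² + (1.57)² = 3.6234.
Posterior: Inv-Gamma(2.2 + 4/2, 8.2 + 3.6234/2) = Inv-Gamma(4.20, 10.01170).
Mode = β/(α+1) = 10.01170/5.20 = 1.9253.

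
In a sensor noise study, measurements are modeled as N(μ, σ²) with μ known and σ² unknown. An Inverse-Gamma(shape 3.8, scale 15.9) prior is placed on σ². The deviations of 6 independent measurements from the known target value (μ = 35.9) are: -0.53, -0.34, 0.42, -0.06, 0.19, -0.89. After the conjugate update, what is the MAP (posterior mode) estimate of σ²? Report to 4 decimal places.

With known mean μ and an Inverse-Gamma(α, β) prior on σ², the Normal likelihood is conjugate: posterior is Inv-Gamma(α + n/2, β + Σ(xᵢ−μ)²/2).
Σ(xᵢ−μ)² = (-0.53)² + (-0.34)² + (0.42)² + (-0.06)² + (0.19)² + (-0.89)² = 1.4047.
Posterior: Inv-Gamma(3.8 + 6/2, 15.9 + 1.4047/2) = Inv-Gamma(6.80, 16.60235).
Mode = β/(α+1) = 16.60235/7.80 = 2.1285.

2.1285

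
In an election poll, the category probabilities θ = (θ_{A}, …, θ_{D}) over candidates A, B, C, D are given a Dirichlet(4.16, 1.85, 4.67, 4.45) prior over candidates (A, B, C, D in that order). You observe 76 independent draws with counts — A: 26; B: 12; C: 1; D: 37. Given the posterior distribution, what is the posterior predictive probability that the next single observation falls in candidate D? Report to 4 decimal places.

The Dirichlet prior is conjugate to the Multinomial likelihood: each posterior αⱼ = prior αⱼ + observed count nⱼ.
Posterior concentration: (30.16, 13.85, 5.67, 41.45), total = 91.13.
P(next = D | data) = α_{D}/Σα = 0.4548.

0.4548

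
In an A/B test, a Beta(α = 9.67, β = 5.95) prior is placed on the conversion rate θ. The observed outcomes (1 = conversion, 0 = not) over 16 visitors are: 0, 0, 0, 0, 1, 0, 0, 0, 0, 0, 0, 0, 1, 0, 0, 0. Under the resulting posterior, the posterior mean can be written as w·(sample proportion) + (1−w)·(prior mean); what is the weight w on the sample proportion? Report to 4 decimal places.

0.5060

The Beta prior is conjugate to a Binomial/Bernoulli likelihood; the update adds successes to α and failures to β.
Posterior mean = (α₀+k)/(α₀+β₀+n) = [n/(α₀+β₀+n)]·(k/n) + [(α₀+β₀)/(α₀+β₀+n)]·α₀/(α₀+β₀), so only n and the prior enter the weight.
The weight on the data is w = n/(α₀+β₀+n) = 16/(9.67+5.95+16) = 16/31.62 = 0.5060.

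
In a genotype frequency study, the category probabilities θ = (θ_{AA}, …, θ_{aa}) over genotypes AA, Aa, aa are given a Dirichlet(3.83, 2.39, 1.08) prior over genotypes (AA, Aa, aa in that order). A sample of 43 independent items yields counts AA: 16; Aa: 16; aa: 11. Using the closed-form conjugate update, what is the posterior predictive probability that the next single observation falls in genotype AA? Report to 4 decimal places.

0.3942

The Dirichlet prior is conjugate to the Multinomial likelihood: each posterior αⱼ = prior αⱼ + observed count nⱼ.
Posterior concentration: (19.83, 18.39, 12.08), total = 50.30.
P(next = AA | data) = α_{AA}/Σα = 0.3942.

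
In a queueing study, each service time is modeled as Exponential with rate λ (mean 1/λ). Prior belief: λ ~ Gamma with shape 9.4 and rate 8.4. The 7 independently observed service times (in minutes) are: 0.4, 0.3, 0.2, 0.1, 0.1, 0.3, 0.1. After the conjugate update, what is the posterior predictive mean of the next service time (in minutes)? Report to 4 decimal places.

With a Gamma(shape α, rate β) prior on the exponential rate λ, the posterior after n observations with total T = Σxᵢ is Gamma(α+n, β+T).
Sum of observations T = 1.5 minutes; n = 7.
Posterior: Gamma(9.4+7, 8.4+1.5) = Gamma(16.4, 9.9).
The predictive distribution for the next observation is Lomax; its mean is β/(α−1) = 9.9/15.4 = 0.6429.

0.6429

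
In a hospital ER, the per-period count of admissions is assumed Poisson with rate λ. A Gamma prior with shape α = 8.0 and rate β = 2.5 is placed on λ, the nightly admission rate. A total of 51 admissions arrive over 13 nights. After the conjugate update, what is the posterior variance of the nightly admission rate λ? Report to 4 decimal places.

0.2456

With a Gamma(shape α, rate β) prior, the Poisson likelihood is conjugate: the posterior is Gamma(α + ΣXᵢ, β + n).
Posterior: Gamma(α+S, β+n) = Gamma(8.0+51, 2.5+13) = Gamma(59.0, 15.5).
Var = α/β² = 59.0/15.5² = 0.2456.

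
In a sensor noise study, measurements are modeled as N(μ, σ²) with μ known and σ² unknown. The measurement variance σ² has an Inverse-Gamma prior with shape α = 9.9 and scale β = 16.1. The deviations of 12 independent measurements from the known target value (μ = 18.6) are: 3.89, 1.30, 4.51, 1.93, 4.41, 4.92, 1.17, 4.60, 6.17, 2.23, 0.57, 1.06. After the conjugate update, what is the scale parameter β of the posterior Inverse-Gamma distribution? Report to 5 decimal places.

With known mean μ and an Inverse-Gamma(α, β) prior on σ², the Normal likelihood is conjugate: posterior is Inv-Gamma(α + n/2, β + Σ(xᵢ−μ)²/2).
Σ(xᵢ−μ)² = (3.89)² + (1.30)² + (4.51)² + (1.93)² + (4.41)² + (4.92)² + (1.17)² + (4.60)² + (6.17)² + (2.23)² + (0.57)² + (1.06)² = 151.5608.
Posterior: Inv-Gamma(9.9 + 12/2, 16.1 + 151.5608/2) = Inv-Gamma(15.90, 91.88040).
Posterior β = 91.88040.

91.88040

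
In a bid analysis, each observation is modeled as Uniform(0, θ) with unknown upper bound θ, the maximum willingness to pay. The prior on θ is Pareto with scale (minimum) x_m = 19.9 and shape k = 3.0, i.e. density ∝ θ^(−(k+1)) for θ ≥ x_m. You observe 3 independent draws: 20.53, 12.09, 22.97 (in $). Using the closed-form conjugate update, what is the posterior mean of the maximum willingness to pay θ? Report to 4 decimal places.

27.5640

A Pareto(scale x_m, shape k) prior on the upper bound θ of Uniform(0, θ) is conjugate: posterior is Pareto(max(x_m, max xᵢ), k + n).
Sample maximum = 22.97; prior scale x_m = 19.9 → posterior scale = max = 22.97.
Posterior shape = 3.0 + 3 = 6.0.
E[θ|data] = k·x_m/(k−1) = 6.0·22.97/5.0 = 27.5640.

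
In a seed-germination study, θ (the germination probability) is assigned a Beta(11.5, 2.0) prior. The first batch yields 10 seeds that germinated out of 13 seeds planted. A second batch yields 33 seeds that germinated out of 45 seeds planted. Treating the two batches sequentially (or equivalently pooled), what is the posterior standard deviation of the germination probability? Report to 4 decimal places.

0.0500

The Beta prior is conjugate to a Binomial/Bernoulli likelihood; the update adds successes to α and failures to β.
After batch 1: Beta(11.5+10, 2.0+3) = Beta(21.5, 5.0).
After batch 2: Beta(21.5+33, 5.0+12) = Beta(54.5, 17.0).
Var = αβ/((α+β)²(α+β+1)) = 54.5·17.0/(71.5²·72.5) = 0.00249974; SD = √0.00249974 = 0.0500.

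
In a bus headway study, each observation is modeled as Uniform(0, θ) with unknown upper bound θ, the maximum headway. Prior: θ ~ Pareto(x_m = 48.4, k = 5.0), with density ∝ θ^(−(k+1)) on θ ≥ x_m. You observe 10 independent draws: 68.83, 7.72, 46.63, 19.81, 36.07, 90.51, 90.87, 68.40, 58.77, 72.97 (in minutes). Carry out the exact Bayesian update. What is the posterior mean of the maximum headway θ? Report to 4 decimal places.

A Pareto(scale x_m, shape k) prior on the upper bound θ of Uniform(0, θ) is conjugate: posterior is Pareto(max(x_m, max xᵢ), k + n).
Sample maximum = 90.87; prior scale x_m = 48.4 → posterior scale = max = 90.87.
Posterior shape = 5.0 + 10 = 15.0.
E[θ|data] = k·x_m/(k−1) = 15.0·90.87/14.0 = 97.3607.

97.3607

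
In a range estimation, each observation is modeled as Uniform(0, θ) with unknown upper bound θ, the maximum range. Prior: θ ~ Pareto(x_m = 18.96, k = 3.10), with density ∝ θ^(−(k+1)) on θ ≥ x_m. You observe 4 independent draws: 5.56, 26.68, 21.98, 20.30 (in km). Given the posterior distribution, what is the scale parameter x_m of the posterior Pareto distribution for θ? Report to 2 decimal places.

26.68

A Pareto(scale x_m, shape k) prior on the upper bound θ of Uniform(0, θ) is conjugate: posterior is Pareto(max(x_m, max xᵢ), k + n).
Sample maximum = 26.68; prior scale x_m = 18.96 → posterior scale = max = 26.68.
Posterior shape = 3.10 + 4 = 7.10.
Posterior scale x_m = 26.68.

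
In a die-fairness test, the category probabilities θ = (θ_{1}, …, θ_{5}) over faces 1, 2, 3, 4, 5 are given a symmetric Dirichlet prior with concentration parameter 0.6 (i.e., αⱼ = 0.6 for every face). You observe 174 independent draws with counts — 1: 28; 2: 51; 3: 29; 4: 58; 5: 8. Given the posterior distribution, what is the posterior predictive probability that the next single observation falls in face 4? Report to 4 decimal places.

The Dirichlet prior is conjugate to the Multinomial likelihood: each posterior αⱼ = prior αⱼ + observed count nⱼ.
Posterior concentration: (28.6, 51.6, 29.6, 58.6, 8.6), total = 177.0.
P(next = 4 | data) = α_{4}/Σα = 0.3311.

0.3311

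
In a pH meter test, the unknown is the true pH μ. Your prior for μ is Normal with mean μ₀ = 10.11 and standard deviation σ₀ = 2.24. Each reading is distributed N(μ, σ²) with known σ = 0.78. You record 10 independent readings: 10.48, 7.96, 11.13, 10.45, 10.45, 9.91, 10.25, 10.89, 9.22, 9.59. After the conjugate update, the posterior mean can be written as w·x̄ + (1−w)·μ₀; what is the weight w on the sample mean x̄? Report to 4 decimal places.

For Normal data with known variance σ², a Normal(μ₀, σ₀²) prior on μ is conjugate. Posterior precision = 1/σ₀² + n/σ²; posterior mean is the precision-weighted average of μ₀ and x̄.
σ₀² = 2.24² = 5.0176, σ² = 0.78² = 0.6084. Prior precision 1/σ₀² = 1/5.0176; data precision n/σ² = 10/0.6084.
w = (n/σ²)/(1/σ₀² + n/σ²) = n·σ₀²/(σ² + n·σ₀²) = 10·5.0176/(0.6084 + 10·5.0176) = 50.176/50.7844 = 0.9880.

0.9880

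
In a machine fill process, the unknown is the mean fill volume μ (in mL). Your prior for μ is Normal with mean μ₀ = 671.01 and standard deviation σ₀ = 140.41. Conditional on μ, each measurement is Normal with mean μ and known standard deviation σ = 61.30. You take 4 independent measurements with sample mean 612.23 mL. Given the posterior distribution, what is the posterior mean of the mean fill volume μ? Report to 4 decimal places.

614.9035

For Normal data with known variance σ², a Normal(μ₀, σ₀²) prior on μ is conjugate. Posterior precision = 1/σ₀² + n/σ²; posterior mean is the precision-weighted average of μ₀ and x̄.
n·x̄ = 4·612.23 = 2448.92.
σ₀² = 140.41² = 19714.9681, σ² = 61.30² = 3757.69; σ² + n·σ₀² = 3757.69 + 4·19714.9681 = 82617.5624.
Posterior mean = (μ₀/σ₀² + n·x̄/σ²)/(1/σ₀² + n/σ²) = (σ²·μ₀ + σ₀²·n·x̄)/(σ² + n·σ₀²) = (3757.69·671.01 + 19714.9681·2448.92)/82617.5624 = 50801827.246352/82617.5624 = 614.9035.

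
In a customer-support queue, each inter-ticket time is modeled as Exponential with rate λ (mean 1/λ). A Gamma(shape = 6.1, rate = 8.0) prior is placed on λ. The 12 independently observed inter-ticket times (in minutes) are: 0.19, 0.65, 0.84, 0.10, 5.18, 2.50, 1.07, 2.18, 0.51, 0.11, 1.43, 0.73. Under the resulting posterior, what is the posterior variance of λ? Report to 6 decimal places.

With a Gamma(shape α, rate β) prior on the exponential rate λ, the posterior after n observations with total T = Σxᵢ is Gamma(α+n, β+T).
Sum of observations T = 15.49 minutes; n = 12.
Posterior: Gamma(6.1+12, 8.0+15.49) = Gamma(18.1, 23.49).
Var = α/β² = 0.032803.

0.032803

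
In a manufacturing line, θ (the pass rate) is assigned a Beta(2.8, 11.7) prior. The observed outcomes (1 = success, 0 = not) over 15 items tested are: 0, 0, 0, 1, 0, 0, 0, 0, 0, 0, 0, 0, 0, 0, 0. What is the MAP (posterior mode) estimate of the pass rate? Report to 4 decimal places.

The Beta prior is conjugate to a Binomial/Bernoulli likelihood; the update adds successes to α and failures to β.
Posterior: Beta(α+k, β+n−k) = Beta(2.8+1, 11.7+14) = Beta(3.8, 25.7).
Mode of Beta(a,b) for a,b>1 is (a−1)/(a+b−2) = 2.8/27.5 = 0.1018.

0.1018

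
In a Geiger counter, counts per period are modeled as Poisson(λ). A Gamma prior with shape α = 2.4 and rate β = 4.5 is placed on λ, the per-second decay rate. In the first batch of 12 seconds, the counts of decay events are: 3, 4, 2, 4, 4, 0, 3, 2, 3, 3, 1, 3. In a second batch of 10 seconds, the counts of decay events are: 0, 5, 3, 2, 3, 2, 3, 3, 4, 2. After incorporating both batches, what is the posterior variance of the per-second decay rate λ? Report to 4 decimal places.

0.0874

With a Gamma(shape α, rate β) prior, the Poisson likelihood is conjugate: the posterior is Gamma(α + ΣXᵢ, β + n).
Batch 1: sum of counts S = 32 over n = 12 seconds.
After batch 1: Gamma(α+S, β+n) = Gamma(2.4+32, 4.5+12) = Gamma(34.4, 16.5).
Batch 2: sum of counts S = 27 over n = 10 seconds.
After batch 2: Gamma(α+S, β+n) = Gamma(34.4+27, 16.5+10) = Gamma(61.4, 26.5).
Var = α/β² = 61.4/26.5² = 0.0874.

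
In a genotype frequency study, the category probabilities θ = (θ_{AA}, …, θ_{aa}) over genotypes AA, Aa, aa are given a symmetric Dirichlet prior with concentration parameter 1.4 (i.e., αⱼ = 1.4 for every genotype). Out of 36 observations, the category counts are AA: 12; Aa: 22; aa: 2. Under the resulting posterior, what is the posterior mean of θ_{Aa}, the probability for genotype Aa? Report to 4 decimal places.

0.5821

The Dirichlet prior is conjugate to the Multinomial likelihood: each posterior αⱼ = prior αⱼ + observed count nⱼ.
Posterior concentration: (13.4, 23.4, 3.4), total = 40.2.
E[θ_{Aa}|data] = α_{Aa}/Σα = 23.4/40.2 = 0.5821.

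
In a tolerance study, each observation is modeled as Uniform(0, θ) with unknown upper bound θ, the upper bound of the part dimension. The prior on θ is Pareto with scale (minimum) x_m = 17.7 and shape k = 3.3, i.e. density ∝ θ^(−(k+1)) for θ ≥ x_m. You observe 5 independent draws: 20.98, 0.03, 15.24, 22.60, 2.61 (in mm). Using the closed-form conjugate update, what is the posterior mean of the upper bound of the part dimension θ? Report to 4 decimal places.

A Pareto(scale x_m, shape k) prior on the upper bound θ of Uniform(0, θ) is conjugate: posterior is Pareto(max(x_m, max xᵢ), k + n).
Sample maximum = 22.60; prior scale x_m = 17.7 → posterior scale = max = 22.60.
Posterior shape = 3.3 + 5 = 8.3.
E[θ|data] = k·x_m/(k−1) = 8.3·22.60/7.3 = 25.6959.

25.6959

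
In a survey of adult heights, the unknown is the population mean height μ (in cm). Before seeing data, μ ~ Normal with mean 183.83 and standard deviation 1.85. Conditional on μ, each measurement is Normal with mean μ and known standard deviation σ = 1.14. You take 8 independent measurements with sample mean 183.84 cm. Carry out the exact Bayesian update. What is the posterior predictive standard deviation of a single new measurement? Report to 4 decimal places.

1.2061

For Normal data with known variance σ², a Normal(μ₀, σ₀²) prior on μ is conjugate. Posterior precision = 1/σ₀² + n/σ²; posterior mean is the precision-weighted average of μ₀ and x̄.
σ₀² = 1.85² = 3.4225, σ² = 1.14² = 1.2996; σ² + n·σ₀² = 1.2996 + 8·3.4225 = 28.6796.
Posterior precision = 1/σ₀² + n/σ² = 1/3.4225 + 8/1.2996 = (σ² + n·σ₀²)/(σ₀²σ²) = 28.6796/(3.4225·1.2996); posterior variance σₙ² = σ₀²σ²/(σ² + n·σ₀²) = 3.4225·1.2996/28.6796 = 0.155089.
Predictive variance for one new observation = σₙ² + σ² = 3.4225·1.2996/28.6796 + 1.2996 = σ²·(σ₀² + 28.6796)/28.6796 = 1.2996·32.1021/28.6796 = 1.454689; SD = √(1.2996·32.1021/28.6796) = 1.2061.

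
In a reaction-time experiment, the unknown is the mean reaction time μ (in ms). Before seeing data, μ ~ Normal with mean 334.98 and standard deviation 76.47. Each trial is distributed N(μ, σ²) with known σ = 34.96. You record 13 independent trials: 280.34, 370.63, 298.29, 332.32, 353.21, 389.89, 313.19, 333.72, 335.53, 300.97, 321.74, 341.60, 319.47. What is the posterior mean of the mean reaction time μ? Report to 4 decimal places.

For Normal data with known variance σ², a Normal(μ₀, σ₀²) prior on μ is conjugate. Posterior precision = 1/σ₀² + n/σ²; posterior mean is the precision-weighted average of μ₀ and x̄.
Σxᵢ = 280.34 + 370.63 + 298.29 + 332.32 + 353.21 + 389.89 + 313.19 + 333.72 + 335.53 + 300.97 + 321.74 + 341.60 + 319.47 = 4290.9, so n·x̄ = 4290.9.
σ₀² = 76.47² = 5847.6609, σ² = 34.96² = 1222.2016; σ² + n·σ₀² = 1222.2016 + 13·5847.6609 = 77241.7933.
Posterior mean = (μ₀/σ₀² + n·x̄/σ²)/(1/σ₀² + n/σ²) = (σ²·μ₀ + σ₀²·n·x̄)/(σ² + n·σ₀²) = (1222.2016·334.98 + 5847.6609·4290.9)/77241.7933 = 25501141.247778/77241.7933 = 330.1469.

330.1469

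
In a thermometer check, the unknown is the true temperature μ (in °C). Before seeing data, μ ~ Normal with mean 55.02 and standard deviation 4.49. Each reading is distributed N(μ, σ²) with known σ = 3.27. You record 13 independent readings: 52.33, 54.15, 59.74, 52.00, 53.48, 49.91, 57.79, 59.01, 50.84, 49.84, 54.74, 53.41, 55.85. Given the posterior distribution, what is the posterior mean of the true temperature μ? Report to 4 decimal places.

For Normal data with known variance σ², a Normal(μ₀, σ₀²) prior on μ is conjugate. Posterior precision = 1/σ₀² + n/σ²; posterior mean is the precision-weighted average of μ₀ and x̄.
Σxᵢ = 52.33 + 54.15 + 59.74 + 52.00 + 53.48 + 49.91 + 57.79 + 59.01 + 50.84 + 49.84 + 54.74 + 53.41 + 55.85 = 703.09, so n·x̄ = 703.09.
σ₀² = 4.49² = 20.1601, σ² = 3.27² = 10.6929; σ² + n·σ₀² = 10.6929 + 13·20.1601 = 272.7742.
Posterior mean = (μ₀/σ₀² + n·x̄/σ²)/(1/σ₀² + n/σ²) = (σ²·μ₀ + σ₀²·n·x̄)/(σ² + n·σ₀²) = (10.6929·55.02 + 20.1601·703.09)/272.7742 = 14762.688067/272.7742 = 54.1205.

54.1205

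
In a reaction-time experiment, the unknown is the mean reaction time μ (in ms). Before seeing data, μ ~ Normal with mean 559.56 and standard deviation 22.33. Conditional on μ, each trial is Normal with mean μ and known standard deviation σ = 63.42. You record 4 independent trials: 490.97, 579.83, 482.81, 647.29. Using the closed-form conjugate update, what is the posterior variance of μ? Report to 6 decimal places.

333.332697

For Normal data with known variance σ², a Normal(μ₀, σ₀²) prior on μ is conjugate. Posterior precision = 1/σ₀² + n/σ²; posterior mean is the precision-weighted average of μ₀ and x̄.
σ₀² = 22.33² = 498.6289, σ² = 63.42² = 4022.0964; σ² + n·σ₀² = 4022.0964 + 4·498.6289 = 6016.612.
Posterior precision = 1/σ₀² + n/σ² = 1/498.6289 + 4/4022.0964 = (σ² + n·σ₀²)/(σ₀²σ²) = 6016.612/(498.6289·4022.0964); posterior variance σₙ² = σ₀²σ²/(σ² + n·σ₀²) = 498.6289·4022.0964/6016.612 = 333.332697.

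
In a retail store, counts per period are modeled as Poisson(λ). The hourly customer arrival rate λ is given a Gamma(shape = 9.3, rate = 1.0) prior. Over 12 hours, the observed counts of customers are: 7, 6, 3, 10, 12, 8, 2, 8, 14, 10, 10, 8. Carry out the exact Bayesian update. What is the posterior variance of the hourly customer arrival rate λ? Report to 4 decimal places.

0.6349

With a Gamma(shape α, rate β) prior, the Poisson likelihood is conjugate: the posterior is Gamma(α + ΣXᵢ, β + n).
Sum of counts S = 98 over n = 12 hours.
Posterior: Gamma(α+S, β+n) = Gamma(9.3+98, 1.0+12) = Gamma(107.3, 13.0).
Var = α/β² = 107.3/13.0² = 0.6349.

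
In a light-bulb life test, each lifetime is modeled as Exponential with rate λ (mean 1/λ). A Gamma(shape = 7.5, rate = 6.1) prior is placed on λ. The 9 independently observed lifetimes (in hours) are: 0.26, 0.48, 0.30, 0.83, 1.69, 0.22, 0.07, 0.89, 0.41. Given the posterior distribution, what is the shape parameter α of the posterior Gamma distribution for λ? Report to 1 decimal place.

16.5

With a Gamma(shape α, rate β) prior on the exponential rate λ, the posterior after n observations with total T = Σxᵢ is Gamma(α+n, β+T).
Sum of observations T = 5.15 hours; n = 9.
Posterior: Gamma(7.5+9, 6.1+5.15) = Gamma(16.5, 11.25).
Posterior α = 16.5.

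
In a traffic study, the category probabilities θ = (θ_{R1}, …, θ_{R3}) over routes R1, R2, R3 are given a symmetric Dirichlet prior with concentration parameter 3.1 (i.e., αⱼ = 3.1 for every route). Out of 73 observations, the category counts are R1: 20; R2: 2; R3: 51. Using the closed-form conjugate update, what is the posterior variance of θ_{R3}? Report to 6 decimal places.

0.002704

The Dirichlet prior is conjugate to the Multinomial likelihood: each posterior αⱼ = prior αⱼ + observed count nⱼ.
Posterior concentration: (23.1, 5.1, 54.1), total = 82.3.
Var[θ_j] = α_j(Σα−α_j)/((Σα)²(Σα+1)) = 54.1·28.2/(82.3²·83.3) = 0.002704.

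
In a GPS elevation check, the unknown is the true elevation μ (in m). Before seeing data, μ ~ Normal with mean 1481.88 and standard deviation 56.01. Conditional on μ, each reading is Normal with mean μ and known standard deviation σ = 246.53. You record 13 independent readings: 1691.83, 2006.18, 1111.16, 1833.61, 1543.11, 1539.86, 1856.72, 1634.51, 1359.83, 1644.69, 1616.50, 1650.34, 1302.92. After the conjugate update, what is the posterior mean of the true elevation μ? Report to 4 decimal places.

1529.0426

For Normal data with known variance σ², a Normal(μ₀, σ₀²) prior on μ is conjugate. Posterior precision = 1/σ₀² + n/σ²; posterior mean is the precision-weighted average of μ₀ and x̄.
Σxᵢ = 1691.83 + 2006.18 + 1111.16 + 1833.61 + 1543.11 + 1539.86 + 1856.72 + 1634.51 + 1359.83 + 1644.69 + 1616.50 + 1650.34 + 1302.92 = 20791.26, so n·x̄ = 20791.26.
σ₀² = 56.01² = 3137.1201, σ² = 246.53² = 60777.0409; σ² + n·σ₀² = 60777.0409 + 13·3137.1201 = 101559.6022.
Posterior mean = (μ₀/σ₀² + n·x̄/σ²)/(1/σ₀² + n/σ²) = (σ²·μ₀ + σ₀²·n·x̄)/(σ² + n·σ₀²) = (60777.0409·1481.88 + 3137.1201·20791.26)/101559.6022 = 155288961.019218/101559.6022 = 1529.0426.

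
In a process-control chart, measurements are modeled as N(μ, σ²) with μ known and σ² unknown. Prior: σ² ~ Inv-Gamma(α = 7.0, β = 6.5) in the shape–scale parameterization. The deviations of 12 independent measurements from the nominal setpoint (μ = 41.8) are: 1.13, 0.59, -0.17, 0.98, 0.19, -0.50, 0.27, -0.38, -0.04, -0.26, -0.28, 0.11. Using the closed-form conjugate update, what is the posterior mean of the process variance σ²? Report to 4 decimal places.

0.6782

With known mean μ and an Inverse-Gamma(α, β) prior on σ², the Normal likelihood is conjugate: posterior is Inv-Gamma(α + n/2, β + Σ(xᵢ−μ)²/2).
Σ(xᵢ−μ)² = (1.13)² + (0.59)² + (-0.17)² + (0.98)² + (0.19)² + (-0.50)² + (0.27)² + (-0.38)² + (-0.04)² + (-0.26)² + (-0.28)² + (0.11)² = 3.2774.
Posterior: Inv-Gamma(7.0 + 12/2, 6.5 + 3.2774/2) = Inv-Gamma(13.00, 8.13870).
E[σ²|data] = β/(α−1) = 8.13870/12.00 = 0.6782.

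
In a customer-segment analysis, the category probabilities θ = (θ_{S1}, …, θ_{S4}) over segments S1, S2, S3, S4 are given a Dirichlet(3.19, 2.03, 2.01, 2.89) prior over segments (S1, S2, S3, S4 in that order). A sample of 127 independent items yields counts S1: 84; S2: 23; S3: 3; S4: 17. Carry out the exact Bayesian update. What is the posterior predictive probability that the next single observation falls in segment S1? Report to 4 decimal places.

The Dirichlet prior is conjugate to the Multinomial likelihood: each posterior αⱼ = prior αⱼ + observed count nⱼ.
Posterior concentration: (87.19, 25.03, 5.01, 19.89), total = 137.12.
P(next = S1 | data) = α_{S1}/Σα = 0.6359.

0.6359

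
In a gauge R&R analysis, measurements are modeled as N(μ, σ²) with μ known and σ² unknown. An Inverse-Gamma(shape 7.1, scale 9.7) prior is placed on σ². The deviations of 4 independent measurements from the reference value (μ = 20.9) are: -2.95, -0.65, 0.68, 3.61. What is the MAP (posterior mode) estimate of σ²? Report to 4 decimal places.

2.0802

With known mean μ and an Inverse-Gamma(α, β) prior on σ², the Normal likelihood is conjugate: posterior is Inv-Gamma(α + n/2, β + Σ(xᵢ−μ)²/2).
Σ(xᵢ−μ)² = (-2.95)² + (-0.65)² + (0.68)² + (3.61)² = 22.6195.
Posterior: Inv-Gamma(7.1 + 4/2, 9.7 + 22.6195/2) = Inv-Gamma(9.10, 21.00975).
Mode = β/(α+1) = 21.00975/10.10 = 2.0802.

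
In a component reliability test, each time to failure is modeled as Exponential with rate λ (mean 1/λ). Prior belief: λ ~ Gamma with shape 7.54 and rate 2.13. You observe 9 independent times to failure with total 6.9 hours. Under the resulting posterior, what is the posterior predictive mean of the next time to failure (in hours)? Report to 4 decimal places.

0.5811

With a Gamma(shape α, rate β) prior on the exponential rate λ, the posterior after n observations with total T = Σxᵢ is Gamma(α+n, β+T).
Posterior: Gamma(7.54+9, 2.13+6.9) = Gamma(16.54, 9.03).
The predictive distribution for the next observation is Lomax; its mean is β/(α−1) = 9.03/15.54 = 0.5811.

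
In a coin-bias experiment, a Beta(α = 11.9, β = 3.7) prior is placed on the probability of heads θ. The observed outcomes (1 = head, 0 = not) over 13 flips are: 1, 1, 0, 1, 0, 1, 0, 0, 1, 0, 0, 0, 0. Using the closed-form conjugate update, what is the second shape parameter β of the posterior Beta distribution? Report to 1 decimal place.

11.7

The Beta prior is conjugate to a Binomial/Bernoulli likelihood; the update adds successes to α and failures to β.
Posterior: Beta(α+k, β+n−k) = Beta(11.9+5, 3.7+8) = Beta(16.9, 11.7).
Posterior β = 11.7.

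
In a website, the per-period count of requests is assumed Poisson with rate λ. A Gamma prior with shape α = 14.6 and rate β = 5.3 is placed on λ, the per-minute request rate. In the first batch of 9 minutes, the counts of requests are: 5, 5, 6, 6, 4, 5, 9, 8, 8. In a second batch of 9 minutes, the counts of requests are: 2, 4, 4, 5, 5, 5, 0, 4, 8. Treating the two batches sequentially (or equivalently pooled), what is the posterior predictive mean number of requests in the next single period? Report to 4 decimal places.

With a Gamma(shape α, rate β) prior, the Poisson likelihood is conjugate: the posterior is Gamma(α + ΣXᵢ, β + n).
Batch 1: sum of counts S = 56 over n = 9 minutes.
After batch 1: Gamma(α+S, β+n) = Gamma(14.6+56, 5.3+9) = Gamma(70.6, 14.3).
Batch 2: sum of counts S = 37 over n = 9 minutes.
After batch 2: Gamma(α+S, β+n) = Gamma(70.6+37, 14.3+9) = Gamma(107.6, 23.3).
The predictive distribution for one future period is NegBinom with mean α/β = 4.6180.

4.6180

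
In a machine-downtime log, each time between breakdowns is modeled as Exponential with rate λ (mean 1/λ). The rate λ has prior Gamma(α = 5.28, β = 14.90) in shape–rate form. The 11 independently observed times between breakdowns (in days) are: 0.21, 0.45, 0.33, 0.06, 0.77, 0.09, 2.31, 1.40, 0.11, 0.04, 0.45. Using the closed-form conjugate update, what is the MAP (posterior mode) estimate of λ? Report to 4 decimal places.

With a Gamma(shape α, rate β) prior on the exponential rate λ, the posterior after n observations with total T = Σxᵢ is Gamma(α+n, β+T).
Sum of observations T = 6.22 days; n = 11.
Posterior: Gamma(5.28+11, 14.90+6.22) = Gamma(16.28, 21.12).
Mode = (α−1)/β = 0.7235.

0.7235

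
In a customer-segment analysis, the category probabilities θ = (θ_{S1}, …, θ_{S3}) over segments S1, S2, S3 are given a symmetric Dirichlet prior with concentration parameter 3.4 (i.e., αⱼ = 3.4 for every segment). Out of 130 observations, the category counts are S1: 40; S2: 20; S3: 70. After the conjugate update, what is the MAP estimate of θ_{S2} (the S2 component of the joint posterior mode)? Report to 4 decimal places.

0.1633

The Dirichlet prior is conjugate to the Multinomial likelihood: each posterior αⱼ = prior αⱼ + observed count nⱼ.
Posterior concentration: (43.4, 23.4, 73.4), total = 140.2.
Joint mode component: (α_{S2}−1)/(Σα−K) = 22.4/137.2 = 0.1633.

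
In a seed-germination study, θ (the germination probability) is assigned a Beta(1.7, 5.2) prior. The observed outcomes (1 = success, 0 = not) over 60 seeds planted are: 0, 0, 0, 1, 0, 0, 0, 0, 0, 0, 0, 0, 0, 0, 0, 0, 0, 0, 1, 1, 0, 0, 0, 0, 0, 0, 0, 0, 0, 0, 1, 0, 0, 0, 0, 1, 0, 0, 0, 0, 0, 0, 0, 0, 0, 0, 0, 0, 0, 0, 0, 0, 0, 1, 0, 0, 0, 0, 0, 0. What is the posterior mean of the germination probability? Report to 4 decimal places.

0.1151

The Beta prior is conjugate to a Binomial/Bernoulli likelihood; the update adds successes to α and failures to β.
Posterior: Beta(α+k, β+n−k) = Beta(1.7+6, 5.2+54) = Beta(7.7, 59.2).
Posterior mean = α/(α+β) = 7.7/66.9 = 0.1151.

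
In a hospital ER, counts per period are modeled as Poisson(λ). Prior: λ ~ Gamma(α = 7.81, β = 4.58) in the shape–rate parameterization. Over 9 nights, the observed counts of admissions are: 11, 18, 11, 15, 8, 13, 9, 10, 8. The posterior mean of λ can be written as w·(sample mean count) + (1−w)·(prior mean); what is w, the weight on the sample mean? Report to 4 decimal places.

With a Gamma(shape α, rate β) prior, the Poisson likelihood is conjugate: the posterior is Gamma(α + ΣXᵢ, β + n).
Posterior mean = (α₀+S)/(β₀+n) = [n/(β₀+n)]·(S/n) + [β₀/(β₀+n)]·(α₀/β₀), so only n and β₀ enter the weight.
Weight on data w = n/(β₀+n) = 9/(4.58+9) = 9/13.58 = 0.6627.

0.6627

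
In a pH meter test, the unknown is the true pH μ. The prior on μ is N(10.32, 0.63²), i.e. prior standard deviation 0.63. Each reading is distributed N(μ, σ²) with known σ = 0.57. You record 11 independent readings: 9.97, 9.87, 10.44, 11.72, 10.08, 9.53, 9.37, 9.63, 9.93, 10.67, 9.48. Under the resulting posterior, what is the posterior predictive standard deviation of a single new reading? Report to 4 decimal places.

For Normal data with known variance σ², a Normal(μ₀, σ₀²) prior on μ is conjugate. Posterior precision = 1/σ₀² + n/σ²; posterior mean is the precision-weighted average of μ₀ and x̄.
σ₀² = 0.63² = 0.3969, σ² = 0.57² = 0.3249; σ² + n·σ₀² = 0.3249 + 11·0.3969 = 4.6908.
Posterior precision = 1/σ₀² + n/σ² = 1/0.3969 + 11/0.3249 = (σ² + n·σ₀²)/(σ₀²σ²) = 4.6908/(0.3969·0.3249); posterior variance σₙ² = σ₀²σ²/(σ² + n·σ₀²) = 0.3969·0.3249/4.6908 = 0.027491.
Predictive variance for one new observation = σₙ² + σ² = 0.3969·0.3249/4.6908 + 0.3249 = σ²·(σ₀² + 4.6908)/4.6908 = 0.3249·5.0877/4.6908 = 0.352391; SD = √(0.3249·5.0877/4.6908) = 0.5936.

0.5936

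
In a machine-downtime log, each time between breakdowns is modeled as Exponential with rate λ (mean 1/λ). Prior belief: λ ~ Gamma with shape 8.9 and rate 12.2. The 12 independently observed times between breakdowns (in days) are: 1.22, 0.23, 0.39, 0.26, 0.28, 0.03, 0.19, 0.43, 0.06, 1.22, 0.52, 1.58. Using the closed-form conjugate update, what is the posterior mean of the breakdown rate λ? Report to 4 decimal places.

1.1231

With a Gamma(shape α, rate β) prior on the exponential rate λ, the posterior after n observations with total T = Σxᵢ is Gamma(α+n, β+T).
Sum of observations T = 6.41 days; n = 12.
Posterior: Gamma(8.9+12, 12.2+6.41) = Gamma(20.9, 18.61).
Posterior mean of λ = α/β = 20.9/18.61 = 1.1231.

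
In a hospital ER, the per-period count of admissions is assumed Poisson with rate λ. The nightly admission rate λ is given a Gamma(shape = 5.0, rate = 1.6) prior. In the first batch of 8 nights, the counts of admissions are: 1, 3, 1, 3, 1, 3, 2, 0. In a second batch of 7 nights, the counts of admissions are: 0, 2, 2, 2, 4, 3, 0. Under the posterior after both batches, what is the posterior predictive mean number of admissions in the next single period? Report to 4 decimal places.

With a Gamma(shape α, rate β) prior, the Poisson likelihood is conjugate: the posterior is Gamma(α + ΣXᵢ, β + n).
Batch 1: sum of counts S = 14 over n = 8 nights.
After batch 1: Gamma(α+S, β+n) = Gamma(5.0+14, 1.6+8) = Gamma(19.0, 9.6).
Batch 2: sum of counts S = 13 over n = 7 nights.
After batch 2: Gamma(α+S, β+n) = Gamma(19.0+13, 9.6+7) = Gamma(32.0, 16.6).
The predictive distribution for one future period is NegBinom with mean α/β = 1.9277.

1.9277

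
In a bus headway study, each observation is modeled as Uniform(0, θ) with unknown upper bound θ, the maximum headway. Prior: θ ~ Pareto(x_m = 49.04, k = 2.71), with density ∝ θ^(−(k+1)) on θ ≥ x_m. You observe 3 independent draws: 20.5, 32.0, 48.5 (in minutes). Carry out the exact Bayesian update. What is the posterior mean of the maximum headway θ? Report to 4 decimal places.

59.4519

A Pareto(scale x_m, shape k) prior on the upper bound θ of Uniform(0, θ) is conjugate: posterior is Pareto(max(x_m, max xᵢ), k + n).
Sample maximum = 48.5; prior scale x_m = 49.04 → posterior scale = max = 49.04.
Posterior shape = 2.71 + 3 = 5.71.
E[θ|data] = k·x_m/(k−1) = 5.71·49.04/4.71 = 59.4519.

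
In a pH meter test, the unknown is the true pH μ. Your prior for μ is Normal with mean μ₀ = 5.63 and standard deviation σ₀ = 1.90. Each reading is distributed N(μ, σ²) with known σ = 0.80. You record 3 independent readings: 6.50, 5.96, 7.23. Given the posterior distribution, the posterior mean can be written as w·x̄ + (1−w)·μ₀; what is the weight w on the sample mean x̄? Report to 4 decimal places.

For Normal data with known variance σ², a Normal(μ₀, σ₀²) prior on μ is conjugate. Posterior precision = 1/σ₀² + n/σ²; posterior mean is the precision-weighted average of μ₀ and x̄.
σ₀² = 1.90² = 3.61, σ² = 0.80² = 0.64. Prior precision 1/σ₀² = 1/3.61; data precision n/σ² = 3/0.64.
w = (n/σ²)/(1/σ₀² + n/σ²) = n·σ₀²/(σ² + n·σ₀²) = 3·3.61/(0.64 + 3·3.61) = 10.83/11.47 = 0.9442.

0.9442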